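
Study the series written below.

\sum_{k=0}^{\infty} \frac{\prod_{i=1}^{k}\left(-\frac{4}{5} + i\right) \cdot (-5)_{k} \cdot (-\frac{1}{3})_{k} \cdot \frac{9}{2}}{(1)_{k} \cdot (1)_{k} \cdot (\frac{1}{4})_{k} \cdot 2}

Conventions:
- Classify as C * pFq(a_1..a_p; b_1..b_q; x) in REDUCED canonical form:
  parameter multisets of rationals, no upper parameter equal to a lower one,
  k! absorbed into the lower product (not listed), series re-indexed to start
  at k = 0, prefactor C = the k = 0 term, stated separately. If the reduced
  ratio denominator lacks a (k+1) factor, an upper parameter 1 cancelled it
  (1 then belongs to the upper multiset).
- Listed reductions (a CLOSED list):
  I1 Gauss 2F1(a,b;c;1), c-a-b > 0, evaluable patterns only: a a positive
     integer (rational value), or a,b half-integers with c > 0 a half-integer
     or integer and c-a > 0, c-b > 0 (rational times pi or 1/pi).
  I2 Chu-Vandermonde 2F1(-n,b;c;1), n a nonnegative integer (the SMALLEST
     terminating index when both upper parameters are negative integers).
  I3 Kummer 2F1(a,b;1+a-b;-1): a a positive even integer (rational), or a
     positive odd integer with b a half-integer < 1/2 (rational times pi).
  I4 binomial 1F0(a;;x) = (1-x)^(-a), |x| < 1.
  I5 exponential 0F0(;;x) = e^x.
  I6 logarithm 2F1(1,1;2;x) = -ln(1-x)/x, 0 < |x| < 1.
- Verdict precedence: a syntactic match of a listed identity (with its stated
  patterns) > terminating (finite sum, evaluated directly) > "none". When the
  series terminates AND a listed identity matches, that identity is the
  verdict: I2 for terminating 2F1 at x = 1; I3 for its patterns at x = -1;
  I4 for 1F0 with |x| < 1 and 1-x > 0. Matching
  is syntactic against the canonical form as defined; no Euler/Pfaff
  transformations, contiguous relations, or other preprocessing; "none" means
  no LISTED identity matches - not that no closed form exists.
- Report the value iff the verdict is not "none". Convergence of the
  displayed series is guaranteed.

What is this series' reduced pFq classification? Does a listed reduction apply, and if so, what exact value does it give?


This is \frac{9}{4} * 3F2(-5, -\frac{1}{3}, \frac{1}{5}; \frac{1}{4}, 1; 1) in reduced canonical form. Verdict: terminating at k = 5: the factor (-5)_k kills every later term; summing the 6 survivors is exact. Value: \frac{4565058617}{1118812500}.

The tell: x = 1 and the running product (C = 9/4) telescopes to a rising factorial.
Step ratio: r(k) = 1 * (k-5) (k-\frac{1}{3}) (k+\frac{1}{5}) / [(k+\frac{1}{4}) (k+1) (k+1)] - rational; roots negated = parameters, x = 1, C = \frac{9}{4}.


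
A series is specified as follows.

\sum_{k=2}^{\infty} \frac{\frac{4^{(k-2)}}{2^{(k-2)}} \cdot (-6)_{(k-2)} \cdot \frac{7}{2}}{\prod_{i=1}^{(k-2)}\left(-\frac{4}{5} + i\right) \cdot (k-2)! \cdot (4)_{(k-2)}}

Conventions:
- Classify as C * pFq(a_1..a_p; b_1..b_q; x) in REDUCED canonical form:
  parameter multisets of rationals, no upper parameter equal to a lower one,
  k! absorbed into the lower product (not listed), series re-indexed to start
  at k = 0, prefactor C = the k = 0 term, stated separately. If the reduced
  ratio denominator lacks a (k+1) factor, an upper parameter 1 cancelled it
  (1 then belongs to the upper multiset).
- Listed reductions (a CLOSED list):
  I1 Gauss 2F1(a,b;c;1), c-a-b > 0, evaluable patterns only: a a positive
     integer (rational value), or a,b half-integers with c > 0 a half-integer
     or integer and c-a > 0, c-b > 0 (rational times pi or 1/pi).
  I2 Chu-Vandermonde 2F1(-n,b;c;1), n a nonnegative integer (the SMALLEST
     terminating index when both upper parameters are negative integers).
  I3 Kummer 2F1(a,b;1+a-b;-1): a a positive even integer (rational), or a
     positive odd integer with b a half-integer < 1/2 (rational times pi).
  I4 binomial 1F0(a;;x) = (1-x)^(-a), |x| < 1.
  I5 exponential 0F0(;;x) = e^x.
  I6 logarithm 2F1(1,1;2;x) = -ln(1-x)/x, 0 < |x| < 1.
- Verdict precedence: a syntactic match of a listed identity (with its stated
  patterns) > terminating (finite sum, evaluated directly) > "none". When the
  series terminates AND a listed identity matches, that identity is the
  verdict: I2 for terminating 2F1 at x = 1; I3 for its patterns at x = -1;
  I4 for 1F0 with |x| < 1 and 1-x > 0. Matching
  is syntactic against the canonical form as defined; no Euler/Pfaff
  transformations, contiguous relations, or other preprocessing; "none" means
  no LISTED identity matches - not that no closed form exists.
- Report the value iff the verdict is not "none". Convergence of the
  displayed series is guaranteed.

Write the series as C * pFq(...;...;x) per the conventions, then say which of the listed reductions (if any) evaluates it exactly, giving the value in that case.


Canonical form: C = \frac{7}{2} times 1F2 with upper {-6}, lower {\frac{1}{5}, 4}, x = 2. Verdict: terminating (-6 upstairs). 7 nonzero terms in all; added directly. Exact value: -\frac{420651421}{31135104}.

Structural cue: t_0 = \frac{7}{2} here, and the two k-th powers (C = 7/2) combine into one argument.
Ratio: r(k) = 2 * (k-6) / [(k+\frac{1}{5}) (k+4) (k+1)] - rational; roots negated = parameters, x = 2, C = \frac{7}{2}.


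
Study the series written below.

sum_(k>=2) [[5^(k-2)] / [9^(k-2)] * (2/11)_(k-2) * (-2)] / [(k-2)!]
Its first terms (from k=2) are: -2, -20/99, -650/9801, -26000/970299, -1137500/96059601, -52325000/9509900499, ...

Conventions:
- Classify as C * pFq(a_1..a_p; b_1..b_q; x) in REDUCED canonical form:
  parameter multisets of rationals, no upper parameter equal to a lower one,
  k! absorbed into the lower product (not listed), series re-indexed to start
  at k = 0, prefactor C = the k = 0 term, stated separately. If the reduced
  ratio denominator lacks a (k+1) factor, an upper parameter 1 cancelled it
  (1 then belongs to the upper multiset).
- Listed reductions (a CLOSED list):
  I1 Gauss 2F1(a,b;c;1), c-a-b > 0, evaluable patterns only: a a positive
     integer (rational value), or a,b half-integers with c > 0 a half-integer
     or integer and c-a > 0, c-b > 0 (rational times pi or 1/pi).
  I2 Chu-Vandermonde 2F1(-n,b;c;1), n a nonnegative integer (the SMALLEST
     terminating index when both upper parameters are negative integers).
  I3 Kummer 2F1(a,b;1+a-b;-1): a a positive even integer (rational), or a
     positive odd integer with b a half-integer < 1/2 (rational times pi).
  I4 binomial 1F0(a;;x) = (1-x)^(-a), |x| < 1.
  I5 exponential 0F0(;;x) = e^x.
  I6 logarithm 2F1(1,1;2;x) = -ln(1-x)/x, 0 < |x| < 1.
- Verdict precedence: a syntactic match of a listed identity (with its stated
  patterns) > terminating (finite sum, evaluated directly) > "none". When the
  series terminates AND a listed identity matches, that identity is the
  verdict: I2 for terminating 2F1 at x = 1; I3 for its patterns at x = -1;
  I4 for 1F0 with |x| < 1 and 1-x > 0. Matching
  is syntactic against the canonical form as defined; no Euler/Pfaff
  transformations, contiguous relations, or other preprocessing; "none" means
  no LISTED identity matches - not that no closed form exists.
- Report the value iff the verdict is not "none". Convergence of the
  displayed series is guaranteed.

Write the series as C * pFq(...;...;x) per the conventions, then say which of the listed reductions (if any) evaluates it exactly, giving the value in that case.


The tell: x = (5/9) and the two geometric factors (C = -2) combine into one argument.
Consecutive-term ratio: r(k) = (5/9) * (k+2/11) / [(k+1)] - rational in k, leading ratio (5/9); with t_0 = -2, classification follows.

At argument 5/9: a 1F0 with upper {2/11}, lower {-}, scaled by C = -2. Verdict: binomial (I4) matches (the 1F0 binomial series: exponent -2/11, x = 5/9). Exact value: (-2) * (4/9)^(-2/11).


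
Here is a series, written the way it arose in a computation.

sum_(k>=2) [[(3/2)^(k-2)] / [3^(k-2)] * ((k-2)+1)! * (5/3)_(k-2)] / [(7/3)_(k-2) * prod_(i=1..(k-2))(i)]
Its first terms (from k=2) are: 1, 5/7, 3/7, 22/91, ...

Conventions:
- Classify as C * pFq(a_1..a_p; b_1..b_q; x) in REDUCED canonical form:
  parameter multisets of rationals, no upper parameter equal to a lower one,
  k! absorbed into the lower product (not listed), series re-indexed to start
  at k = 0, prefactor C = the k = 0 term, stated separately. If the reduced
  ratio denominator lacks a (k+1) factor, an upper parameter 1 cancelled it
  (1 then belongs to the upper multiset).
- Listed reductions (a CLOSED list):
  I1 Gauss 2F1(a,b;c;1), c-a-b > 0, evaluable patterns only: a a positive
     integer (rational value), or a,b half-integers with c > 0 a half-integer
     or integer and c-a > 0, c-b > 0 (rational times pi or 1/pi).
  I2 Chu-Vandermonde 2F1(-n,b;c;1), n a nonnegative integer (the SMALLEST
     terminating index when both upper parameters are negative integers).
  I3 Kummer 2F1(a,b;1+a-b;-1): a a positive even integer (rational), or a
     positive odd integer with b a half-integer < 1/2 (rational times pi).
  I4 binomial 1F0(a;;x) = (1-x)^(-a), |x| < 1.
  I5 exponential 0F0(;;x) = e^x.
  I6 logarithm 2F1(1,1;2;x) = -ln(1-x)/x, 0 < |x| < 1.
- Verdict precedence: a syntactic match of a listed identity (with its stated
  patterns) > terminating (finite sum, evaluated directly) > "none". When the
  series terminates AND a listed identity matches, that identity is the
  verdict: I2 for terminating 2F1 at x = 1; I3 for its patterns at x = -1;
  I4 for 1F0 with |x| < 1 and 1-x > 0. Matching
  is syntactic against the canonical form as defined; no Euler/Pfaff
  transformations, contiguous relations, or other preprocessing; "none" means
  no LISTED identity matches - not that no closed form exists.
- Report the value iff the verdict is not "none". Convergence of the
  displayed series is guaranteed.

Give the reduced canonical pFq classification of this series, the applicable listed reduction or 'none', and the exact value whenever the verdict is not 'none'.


Reduced: x = 1/2, 2F1, upper = {5/3, 2}, lower = {7/3}, C = 1. Verdict: none here - no I1-I6 shape fits x = 1/2 with lower {7/3}.

Structural cue: t_0 = 1 here, and the factorial ratio (C = 1, x = 1/2) (k+a-1)!/(a-1)! is a rising factorial (a)_k.
Term ratio: r(k) = (1/2) * (k+5/3) (k+2) / [(k+7/3) (k+1)] - rational in k. x = (1/2); t_0 = 1; negate the roots.


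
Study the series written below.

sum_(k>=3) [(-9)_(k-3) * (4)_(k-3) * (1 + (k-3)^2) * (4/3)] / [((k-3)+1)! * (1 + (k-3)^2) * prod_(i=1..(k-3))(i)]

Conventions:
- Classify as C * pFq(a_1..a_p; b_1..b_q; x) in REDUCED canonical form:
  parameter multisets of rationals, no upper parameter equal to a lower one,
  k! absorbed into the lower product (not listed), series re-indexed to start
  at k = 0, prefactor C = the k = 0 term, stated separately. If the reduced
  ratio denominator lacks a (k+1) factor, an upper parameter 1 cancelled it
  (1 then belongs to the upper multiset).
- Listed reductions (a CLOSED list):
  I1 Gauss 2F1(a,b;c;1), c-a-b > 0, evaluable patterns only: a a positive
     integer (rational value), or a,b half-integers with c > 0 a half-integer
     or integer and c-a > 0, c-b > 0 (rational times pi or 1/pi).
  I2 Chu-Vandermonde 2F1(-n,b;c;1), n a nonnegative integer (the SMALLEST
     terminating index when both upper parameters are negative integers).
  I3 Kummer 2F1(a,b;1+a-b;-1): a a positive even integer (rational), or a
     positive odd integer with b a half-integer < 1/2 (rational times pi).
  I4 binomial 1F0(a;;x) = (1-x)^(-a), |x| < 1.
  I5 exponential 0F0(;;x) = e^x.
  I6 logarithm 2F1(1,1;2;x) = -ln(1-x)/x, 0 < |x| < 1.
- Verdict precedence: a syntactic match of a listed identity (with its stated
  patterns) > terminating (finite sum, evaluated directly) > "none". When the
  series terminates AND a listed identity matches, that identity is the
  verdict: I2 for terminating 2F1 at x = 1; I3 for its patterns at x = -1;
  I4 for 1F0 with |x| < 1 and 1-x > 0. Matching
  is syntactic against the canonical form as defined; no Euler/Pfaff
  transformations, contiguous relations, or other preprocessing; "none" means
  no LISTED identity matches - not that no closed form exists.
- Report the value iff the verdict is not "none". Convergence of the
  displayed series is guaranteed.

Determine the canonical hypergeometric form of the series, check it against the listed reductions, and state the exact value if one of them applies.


At argument 1: a 2F1 with upper {-9, 4}, lower {2}, scaled by C = 4/3. Verdict: the Chu-Vandermonde identity I2 applies (terminating 2F1 at x = 1 with n = 9, b = 4, c = 2). Sum: 0.

Key step: x = 1 and the denominator's factorial ratio (C = 4/3) is a lower Pochhammer.
Term ratio: r(k) = 1 * (k-9) (k+4) / [(k+2) (k+1)] ; factor over Q: parameters, x = 1, and C = 4/3.


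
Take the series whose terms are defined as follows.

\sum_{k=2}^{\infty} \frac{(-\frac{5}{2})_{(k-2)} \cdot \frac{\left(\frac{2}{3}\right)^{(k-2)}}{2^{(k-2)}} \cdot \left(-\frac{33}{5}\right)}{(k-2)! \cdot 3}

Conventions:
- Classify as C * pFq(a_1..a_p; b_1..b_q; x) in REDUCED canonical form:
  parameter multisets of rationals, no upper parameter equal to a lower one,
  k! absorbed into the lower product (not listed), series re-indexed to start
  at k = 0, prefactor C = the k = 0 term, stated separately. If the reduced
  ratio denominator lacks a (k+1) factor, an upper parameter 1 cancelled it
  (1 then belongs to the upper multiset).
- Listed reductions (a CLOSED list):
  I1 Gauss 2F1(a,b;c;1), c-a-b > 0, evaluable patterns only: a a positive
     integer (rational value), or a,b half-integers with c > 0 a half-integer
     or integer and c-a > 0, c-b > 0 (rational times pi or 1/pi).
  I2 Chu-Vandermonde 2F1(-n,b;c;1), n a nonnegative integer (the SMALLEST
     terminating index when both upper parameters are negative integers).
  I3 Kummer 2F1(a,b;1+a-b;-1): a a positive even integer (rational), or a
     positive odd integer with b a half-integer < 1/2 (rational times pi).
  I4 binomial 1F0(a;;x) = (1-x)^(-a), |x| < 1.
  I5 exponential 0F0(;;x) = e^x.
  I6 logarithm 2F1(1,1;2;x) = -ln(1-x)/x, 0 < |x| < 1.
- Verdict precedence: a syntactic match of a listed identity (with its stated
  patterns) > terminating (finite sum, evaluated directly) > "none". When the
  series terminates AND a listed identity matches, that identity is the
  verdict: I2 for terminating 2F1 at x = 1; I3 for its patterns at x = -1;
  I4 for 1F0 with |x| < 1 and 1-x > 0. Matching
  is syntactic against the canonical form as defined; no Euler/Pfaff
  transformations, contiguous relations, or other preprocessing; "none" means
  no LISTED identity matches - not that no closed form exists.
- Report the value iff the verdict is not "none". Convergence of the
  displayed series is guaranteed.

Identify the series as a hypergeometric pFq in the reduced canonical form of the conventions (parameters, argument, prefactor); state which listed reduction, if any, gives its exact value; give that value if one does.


Structural cue: x = \frac{1}{3} and the constant factors (prefactor -11/5) combine into one prefactor.
Term ratio: r(k) = \frac{1}{3} * (k-\frac{5}{2}) / [(k+1)] - rational; roots negated = parameters, x = \frac{1}{3}, C = -\frac{11}{5}.

With C = -\frac{11}{5}: the canonical form is 1F0(-\frac{5}{2}; -; \frac{1}{3}). Verdict: this is the I4 binomial reduction (the 1F0 binomial series: exponent 5/2, x = \frac{1}{3}). Exact value: \left(-\frac{11}{5}\right) \cdot \left(\frac{2}{3}\right)^{\frac{5}{2}}.


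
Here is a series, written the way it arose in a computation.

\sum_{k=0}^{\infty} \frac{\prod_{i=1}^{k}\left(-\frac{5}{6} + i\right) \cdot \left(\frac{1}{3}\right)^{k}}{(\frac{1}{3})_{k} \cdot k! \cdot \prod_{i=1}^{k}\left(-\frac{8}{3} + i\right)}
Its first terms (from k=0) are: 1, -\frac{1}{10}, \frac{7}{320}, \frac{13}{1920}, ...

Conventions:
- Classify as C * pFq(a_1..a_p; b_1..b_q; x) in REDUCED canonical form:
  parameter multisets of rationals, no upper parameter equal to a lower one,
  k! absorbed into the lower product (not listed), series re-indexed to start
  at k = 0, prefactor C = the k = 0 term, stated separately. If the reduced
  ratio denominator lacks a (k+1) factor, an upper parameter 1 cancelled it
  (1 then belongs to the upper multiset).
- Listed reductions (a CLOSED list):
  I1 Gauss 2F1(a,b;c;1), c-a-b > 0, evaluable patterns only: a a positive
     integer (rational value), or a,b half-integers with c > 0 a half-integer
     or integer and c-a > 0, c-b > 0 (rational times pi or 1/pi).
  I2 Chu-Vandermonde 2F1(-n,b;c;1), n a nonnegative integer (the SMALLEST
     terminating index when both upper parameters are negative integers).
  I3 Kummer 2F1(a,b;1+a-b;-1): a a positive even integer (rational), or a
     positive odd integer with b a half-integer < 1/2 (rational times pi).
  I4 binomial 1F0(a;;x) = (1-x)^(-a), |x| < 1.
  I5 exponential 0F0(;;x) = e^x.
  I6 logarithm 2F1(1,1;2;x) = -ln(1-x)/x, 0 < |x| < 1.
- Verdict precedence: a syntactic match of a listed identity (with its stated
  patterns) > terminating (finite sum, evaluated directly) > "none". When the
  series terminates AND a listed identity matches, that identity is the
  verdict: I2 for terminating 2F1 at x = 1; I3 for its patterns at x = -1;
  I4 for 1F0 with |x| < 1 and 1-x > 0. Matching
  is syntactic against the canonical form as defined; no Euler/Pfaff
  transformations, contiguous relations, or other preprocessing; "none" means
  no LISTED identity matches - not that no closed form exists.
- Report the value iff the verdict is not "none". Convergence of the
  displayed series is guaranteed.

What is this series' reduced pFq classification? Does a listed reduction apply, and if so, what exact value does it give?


This is 1 * 1F2(\frac{1}{6}; -\frac{5}{3}, \frac{1}{3}; \frac{1}{3}) in reduced canonical form. Verdict: no listed reduction: x = \frac{1}{3} and upper {\frac{1}{6}} fail every I1-I6 pattern.

The tell: x = \frac{1}{3} and the running product (C = 1, x = 1/3) telescopes to a rising factorial.
Ratio: r(k) = \frac{1}{3} * (k+\frac{1}{6}) / [(k-\frac{5}{3}) (k+\frac{1}{3}) (k+1)] - rational; roots negated = parameters, x = \frac{1}{3}, C = 1.


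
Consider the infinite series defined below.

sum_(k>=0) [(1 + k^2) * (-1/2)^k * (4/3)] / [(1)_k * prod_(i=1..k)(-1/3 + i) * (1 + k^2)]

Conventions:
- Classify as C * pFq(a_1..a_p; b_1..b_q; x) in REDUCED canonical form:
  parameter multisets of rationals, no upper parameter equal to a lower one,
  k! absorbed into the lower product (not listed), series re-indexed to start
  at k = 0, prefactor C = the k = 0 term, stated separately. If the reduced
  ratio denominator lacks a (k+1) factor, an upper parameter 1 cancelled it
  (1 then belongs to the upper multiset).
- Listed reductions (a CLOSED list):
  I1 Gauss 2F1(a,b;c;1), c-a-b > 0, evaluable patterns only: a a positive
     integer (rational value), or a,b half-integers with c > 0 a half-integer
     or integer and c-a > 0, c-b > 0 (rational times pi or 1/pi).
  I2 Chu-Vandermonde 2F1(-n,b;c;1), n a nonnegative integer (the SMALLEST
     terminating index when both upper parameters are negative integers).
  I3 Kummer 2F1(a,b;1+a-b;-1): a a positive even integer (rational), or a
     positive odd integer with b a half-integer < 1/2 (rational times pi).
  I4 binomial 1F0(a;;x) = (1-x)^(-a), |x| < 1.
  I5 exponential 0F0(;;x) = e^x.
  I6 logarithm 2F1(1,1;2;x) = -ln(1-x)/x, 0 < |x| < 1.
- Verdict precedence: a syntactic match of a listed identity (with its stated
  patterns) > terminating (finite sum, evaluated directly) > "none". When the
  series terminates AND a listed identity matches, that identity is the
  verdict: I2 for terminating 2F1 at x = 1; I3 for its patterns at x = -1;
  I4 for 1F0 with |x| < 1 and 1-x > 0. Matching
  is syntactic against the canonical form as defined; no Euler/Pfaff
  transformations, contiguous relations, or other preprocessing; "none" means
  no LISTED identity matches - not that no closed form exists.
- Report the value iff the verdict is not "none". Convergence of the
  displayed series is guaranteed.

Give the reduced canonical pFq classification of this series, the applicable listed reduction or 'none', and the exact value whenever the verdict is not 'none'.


Classification (C = 4/3): 0F1 with upper {-}, lower {2/3}, argument x = -1/2. Verdict: none - at argument -1/2 the multisets {-} ; {2/3} match no listed identity.

Key observation: t_0 = 4/3 here, and striking the common factor k^2 + 1 reduces the term (prefactor 4/3).
Adjacent-term ratio: r(k) = (-1/2) * 1 / [(k+2/3) (k+1)] - rational in k, leading ratio (-1/2); with t_0 = 4/3, classification follows.


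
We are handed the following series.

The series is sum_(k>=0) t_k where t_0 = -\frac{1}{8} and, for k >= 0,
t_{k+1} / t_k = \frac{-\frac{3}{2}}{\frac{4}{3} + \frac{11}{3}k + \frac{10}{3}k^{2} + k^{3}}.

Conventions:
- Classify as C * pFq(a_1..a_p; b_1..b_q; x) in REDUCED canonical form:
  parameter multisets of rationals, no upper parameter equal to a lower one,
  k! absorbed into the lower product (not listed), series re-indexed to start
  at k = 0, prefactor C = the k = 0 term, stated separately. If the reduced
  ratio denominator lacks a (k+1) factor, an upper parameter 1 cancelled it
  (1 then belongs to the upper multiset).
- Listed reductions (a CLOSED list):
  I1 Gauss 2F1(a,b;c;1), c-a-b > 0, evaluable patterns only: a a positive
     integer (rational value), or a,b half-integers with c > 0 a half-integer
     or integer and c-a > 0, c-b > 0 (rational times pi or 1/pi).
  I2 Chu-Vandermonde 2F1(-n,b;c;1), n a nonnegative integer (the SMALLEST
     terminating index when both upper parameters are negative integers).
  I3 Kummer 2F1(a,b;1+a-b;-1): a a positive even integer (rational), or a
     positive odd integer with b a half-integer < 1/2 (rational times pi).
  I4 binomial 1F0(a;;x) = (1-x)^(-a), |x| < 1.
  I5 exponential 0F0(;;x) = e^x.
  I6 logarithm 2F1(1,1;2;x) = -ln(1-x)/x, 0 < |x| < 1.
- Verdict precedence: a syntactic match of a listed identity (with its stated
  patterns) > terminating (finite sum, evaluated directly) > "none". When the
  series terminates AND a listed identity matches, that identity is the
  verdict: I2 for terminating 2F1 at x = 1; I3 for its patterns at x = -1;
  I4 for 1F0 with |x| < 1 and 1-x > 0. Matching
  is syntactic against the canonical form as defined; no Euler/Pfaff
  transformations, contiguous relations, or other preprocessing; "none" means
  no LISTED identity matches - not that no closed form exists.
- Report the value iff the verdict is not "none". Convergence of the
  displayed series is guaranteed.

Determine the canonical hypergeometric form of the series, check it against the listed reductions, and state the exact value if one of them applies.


At argument -\frac{3}{2}: a 0F2 with upper {-}, lower {1, \frac{4}{3}}, scaled by C = -\frac{1}{8}. Verdict: none - at argument -\frac{3}{2} the multisets {-} ; {1, \frac{4}{3}} match no listed identity.

Key observation: t_0 being -\frac{1}{8}, factor the ratio over Q (C = -1/8, x = -3/2): negated roots = parameters.
Term ratio: r(k) = -\frac{3}{2} * 1 / [(k+1) (k+\frac{4}{3}) (k+1)] ; factor over Q: parameters, x = -\frac{3}{2}, and C = -\frac{1}{8}.


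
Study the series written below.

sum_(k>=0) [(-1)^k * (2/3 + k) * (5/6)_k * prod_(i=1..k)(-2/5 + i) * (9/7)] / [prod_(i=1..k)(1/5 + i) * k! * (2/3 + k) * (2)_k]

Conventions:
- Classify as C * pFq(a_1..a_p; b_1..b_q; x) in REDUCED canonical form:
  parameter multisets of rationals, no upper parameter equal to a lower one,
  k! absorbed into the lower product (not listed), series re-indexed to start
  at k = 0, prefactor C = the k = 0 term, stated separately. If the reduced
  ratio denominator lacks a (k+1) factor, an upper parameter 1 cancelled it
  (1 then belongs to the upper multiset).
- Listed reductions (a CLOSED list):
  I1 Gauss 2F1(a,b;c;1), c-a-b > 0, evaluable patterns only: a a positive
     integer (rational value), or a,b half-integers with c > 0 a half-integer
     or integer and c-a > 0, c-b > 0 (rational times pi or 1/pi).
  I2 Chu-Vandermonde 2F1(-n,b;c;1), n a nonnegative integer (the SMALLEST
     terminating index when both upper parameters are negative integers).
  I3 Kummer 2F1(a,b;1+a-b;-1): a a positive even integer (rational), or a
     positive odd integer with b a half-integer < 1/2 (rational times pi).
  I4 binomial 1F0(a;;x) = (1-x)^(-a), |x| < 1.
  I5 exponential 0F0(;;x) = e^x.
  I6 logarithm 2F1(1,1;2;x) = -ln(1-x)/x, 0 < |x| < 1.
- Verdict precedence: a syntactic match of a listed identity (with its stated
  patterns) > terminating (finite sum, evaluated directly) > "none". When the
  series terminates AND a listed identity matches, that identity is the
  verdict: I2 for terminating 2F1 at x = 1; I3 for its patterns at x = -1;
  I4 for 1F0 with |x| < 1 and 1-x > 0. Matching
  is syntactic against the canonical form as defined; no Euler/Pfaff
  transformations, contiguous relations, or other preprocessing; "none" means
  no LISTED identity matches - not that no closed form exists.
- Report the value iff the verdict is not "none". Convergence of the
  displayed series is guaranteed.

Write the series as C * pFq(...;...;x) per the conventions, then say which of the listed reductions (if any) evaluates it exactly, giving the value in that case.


The series (x = -1) is 2F2: upper {3/5, 5/6}, lower {6/5, 2}, prefactor 9/7. Verdict: none. Every listed pattern misses the 2F2 form at -1, upper {3/5, 5/6}.

Structural cue: x = (-1) and the running product (C = 9/7) telescopes to a rising factorial.
Term ratio: r(k) = (-1) * (k+3/5) (k+5/6) / [(k+6/5) (k+2) (k+1)] - rational in k. x = (-1); t_0 = 9/7; negate the roots.


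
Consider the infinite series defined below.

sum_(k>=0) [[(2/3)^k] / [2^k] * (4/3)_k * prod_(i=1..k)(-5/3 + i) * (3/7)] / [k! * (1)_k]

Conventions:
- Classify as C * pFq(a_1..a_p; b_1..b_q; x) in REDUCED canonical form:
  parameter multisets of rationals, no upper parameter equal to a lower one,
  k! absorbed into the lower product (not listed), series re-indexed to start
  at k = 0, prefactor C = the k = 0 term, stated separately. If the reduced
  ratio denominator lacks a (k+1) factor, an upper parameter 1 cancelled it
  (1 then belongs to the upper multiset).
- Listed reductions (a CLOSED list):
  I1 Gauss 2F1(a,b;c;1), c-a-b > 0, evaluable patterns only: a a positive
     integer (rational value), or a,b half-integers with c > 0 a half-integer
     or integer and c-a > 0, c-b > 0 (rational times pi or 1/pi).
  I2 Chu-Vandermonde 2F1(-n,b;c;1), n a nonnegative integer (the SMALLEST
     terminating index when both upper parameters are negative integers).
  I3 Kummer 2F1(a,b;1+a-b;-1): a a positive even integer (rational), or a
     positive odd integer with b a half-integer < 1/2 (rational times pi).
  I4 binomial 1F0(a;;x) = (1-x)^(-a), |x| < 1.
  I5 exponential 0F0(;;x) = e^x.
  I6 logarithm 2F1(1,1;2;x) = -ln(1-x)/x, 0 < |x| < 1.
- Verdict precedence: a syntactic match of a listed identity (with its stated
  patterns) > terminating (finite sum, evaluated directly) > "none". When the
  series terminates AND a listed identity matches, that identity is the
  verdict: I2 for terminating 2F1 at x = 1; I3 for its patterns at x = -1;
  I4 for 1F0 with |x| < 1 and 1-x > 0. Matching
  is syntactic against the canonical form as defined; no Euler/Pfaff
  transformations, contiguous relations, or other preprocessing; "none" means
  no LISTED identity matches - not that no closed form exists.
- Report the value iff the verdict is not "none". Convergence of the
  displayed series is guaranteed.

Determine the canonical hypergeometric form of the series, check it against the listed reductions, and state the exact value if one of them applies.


x = 1/3 here; the reduced form reads 2F1, upper {-2/3, 4/3}, lower {1}, C = 3/7. Verdict: none. A 2F1 with upper {-2/3, 4/3} fits none of I1-I6 at x = 1/3; the sum runs forever.

The tell: from the first term 3/7: the two k-th powers (C = 3/7, x = 1/3) combine into one argument.
Term ratio: r(k) = (1/3) * (k-2/3) (k+4/3) / [(k+1) (k+1)] - rational in k, leading ratio (1/3); with t_0 = 3/7, classification follows.


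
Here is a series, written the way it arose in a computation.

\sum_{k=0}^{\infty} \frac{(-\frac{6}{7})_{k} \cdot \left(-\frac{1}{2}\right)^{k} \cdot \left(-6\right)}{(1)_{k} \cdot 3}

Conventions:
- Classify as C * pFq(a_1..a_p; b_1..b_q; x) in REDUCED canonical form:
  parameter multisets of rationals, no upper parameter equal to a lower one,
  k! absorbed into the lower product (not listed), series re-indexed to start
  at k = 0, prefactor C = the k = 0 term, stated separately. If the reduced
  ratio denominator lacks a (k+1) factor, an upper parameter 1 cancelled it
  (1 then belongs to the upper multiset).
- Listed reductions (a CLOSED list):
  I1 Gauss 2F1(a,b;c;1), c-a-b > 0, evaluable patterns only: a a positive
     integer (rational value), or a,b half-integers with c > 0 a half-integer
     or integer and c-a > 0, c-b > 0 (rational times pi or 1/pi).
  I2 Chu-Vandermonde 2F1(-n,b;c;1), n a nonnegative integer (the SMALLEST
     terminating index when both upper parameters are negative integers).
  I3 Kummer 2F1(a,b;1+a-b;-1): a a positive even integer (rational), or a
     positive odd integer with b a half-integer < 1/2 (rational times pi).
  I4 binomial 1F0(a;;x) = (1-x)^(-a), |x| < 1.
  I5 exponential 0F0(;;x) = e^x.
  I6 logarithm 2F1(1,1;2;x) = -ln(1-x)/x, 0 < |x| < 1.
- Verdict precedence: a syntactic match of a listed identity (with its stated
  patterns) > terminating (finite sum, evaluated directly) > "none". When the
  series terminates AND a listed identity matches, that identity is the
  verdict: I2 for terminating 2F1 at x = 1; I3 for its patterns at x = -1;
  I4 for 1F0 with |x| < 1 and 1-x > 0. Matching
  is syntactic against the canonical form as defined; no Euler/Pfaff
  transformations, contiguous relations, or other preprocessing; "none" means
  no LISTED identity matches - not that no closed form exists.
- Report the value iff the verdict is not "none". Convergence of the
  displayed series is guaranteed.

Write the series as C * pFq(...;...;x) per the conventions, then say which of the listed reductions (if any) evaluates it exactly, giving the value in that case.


Key observation: t_0 = -2 here, and (1)_k (C = -2, x = -1/2) is k! itself.
Step ratio: r(k) = -\frac{1}{2} * (k-\frac{6}{7}) / [(k+1)] - rational in k. x = -\frac{1}{2}; t_0 = -2; negate the roots.

x = -\frac{1}{2} here; the reduced form reads 1F0, upper {-\frac{6}{7}}, lower {-}, C = -2. Verdict: binomial (I4) matches (the 1F0 binomial series: exponent 6/7, x = -\frac{1}{2}). Exact value: \left(-2\right) \cdot \left(\frac{3}{2}\right)^{\frac{6}{7}}.


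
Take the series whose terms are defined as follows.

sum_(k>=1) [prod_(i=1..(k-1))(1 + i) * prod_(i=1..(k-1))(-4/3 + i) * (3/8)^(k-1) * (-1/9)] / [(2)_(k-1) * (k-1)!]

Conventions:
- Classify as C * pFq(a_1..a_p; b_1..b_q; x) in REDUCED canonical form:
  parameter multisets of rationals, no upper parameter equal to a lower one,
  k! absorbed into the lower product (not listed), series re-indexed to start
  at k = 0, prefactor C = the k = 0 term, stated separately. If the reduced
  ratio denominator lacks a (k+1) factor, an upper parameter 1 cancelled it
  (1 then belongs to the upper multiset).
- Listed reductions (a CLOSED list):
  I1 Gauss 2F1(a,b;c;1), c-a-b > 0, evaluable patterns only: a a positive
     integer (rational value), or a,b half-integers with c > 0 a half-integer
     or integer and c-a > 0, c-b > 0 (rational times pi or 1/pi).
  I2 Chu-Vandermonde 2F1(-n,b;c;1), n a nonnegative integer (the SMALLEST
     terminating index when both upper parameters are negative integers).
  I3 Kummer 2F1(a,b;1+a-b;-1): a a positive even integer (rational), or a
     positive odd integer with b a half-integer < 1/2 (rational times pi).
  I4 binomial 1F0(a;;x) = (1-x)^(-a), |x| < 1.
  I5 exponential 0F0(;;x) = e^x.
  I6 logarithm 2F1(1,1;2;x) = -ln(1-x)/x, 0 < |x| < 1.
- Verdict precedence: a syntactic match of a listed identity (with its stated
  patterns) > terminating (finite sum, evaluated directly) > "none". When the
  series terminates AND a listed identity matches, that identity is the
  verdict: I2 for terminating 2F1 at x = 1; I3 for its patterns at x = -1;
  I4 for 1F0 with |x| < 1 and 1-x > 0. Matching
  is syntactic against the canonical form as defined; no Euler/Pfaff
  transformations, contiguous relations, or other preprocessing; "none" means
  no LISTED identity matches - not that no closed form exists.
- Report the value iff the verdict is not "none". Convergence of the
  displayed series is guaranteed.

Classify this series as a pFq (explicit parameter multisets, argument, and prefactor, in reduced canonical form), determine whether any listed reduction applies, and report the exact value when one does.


Key observation: with t_0 = -1/9, the parameter 2 appears in both the upper and lower lists and cancels.
Term ratio: r(k) = (3/8) * (k-1/3) / [(k+1)] - rational in k, leading ratio (3/8); with t_0 = -1/9, classification follows.

Canonical form: C = -1/9 times 1F0 with upper {-1/3}, lower {-}, x = 3/8. Verdict (x = 3/8): the binomial series (I4) applies (the 1F0 binomial series: exponent 1/3, x = 3/8). Sum: (-1/9) * (5/8)^(1/3).


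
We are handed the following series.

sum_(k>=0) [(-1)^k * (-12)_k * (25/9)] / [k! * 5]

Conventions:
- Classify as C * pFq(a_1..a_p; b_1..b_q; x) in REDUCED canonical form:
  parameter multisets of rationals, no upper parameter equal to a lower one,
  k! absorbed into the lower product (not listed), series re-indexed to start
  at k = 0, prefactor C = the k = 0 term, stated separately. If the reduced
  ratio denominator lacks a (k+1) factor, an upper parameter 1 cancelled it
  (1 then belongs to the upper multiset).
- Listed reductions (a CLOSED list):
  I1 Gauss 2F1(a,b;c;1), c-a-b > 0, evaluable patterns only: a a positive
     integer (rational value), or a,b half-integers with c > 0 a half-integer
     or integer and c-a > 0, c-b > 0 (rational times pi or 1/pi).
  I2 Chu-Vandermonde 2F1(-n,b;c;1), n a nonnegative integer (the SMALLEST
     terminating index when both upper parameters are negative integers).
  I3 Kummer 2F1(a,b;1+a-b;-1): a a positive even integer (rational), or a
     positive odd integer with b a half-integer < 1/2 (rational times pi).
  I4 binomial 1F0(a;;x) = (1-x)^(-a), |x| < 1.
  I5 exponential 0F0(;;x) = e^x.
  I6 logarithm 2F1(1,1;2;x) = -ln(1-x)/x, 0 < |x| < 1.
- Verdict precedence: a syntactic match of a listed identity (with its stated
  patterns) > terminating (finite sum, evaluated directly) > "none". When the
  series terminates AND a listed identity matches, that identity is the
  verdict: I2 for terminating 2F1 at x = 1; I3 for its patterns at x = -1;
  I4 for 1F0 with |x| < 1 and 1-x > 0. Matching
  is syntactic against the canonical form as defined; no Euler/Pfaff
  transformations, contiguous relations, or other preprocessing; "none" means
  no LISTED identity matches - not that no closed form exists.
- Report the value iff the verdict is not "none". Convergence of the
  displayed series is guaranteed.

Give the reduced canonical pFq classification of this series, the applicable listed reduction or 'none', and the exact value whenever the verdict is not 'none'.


This is 5/9 * 1F0(-12; -; -1) in reduced canonical form. Verdict: terminating - the sum ends at index 12 because -12 is a negative integer; exact evaluation follows. Sum: 20480/9.

Key observation: with t_0 = 5/9, the constant factors (C = 5/9) combine into one prefactor.
Step ratio: r(k) = (-1) * (k-12) / [(k+1)] - rational; roots negated = parameters, x = (-1), C = 5/9.


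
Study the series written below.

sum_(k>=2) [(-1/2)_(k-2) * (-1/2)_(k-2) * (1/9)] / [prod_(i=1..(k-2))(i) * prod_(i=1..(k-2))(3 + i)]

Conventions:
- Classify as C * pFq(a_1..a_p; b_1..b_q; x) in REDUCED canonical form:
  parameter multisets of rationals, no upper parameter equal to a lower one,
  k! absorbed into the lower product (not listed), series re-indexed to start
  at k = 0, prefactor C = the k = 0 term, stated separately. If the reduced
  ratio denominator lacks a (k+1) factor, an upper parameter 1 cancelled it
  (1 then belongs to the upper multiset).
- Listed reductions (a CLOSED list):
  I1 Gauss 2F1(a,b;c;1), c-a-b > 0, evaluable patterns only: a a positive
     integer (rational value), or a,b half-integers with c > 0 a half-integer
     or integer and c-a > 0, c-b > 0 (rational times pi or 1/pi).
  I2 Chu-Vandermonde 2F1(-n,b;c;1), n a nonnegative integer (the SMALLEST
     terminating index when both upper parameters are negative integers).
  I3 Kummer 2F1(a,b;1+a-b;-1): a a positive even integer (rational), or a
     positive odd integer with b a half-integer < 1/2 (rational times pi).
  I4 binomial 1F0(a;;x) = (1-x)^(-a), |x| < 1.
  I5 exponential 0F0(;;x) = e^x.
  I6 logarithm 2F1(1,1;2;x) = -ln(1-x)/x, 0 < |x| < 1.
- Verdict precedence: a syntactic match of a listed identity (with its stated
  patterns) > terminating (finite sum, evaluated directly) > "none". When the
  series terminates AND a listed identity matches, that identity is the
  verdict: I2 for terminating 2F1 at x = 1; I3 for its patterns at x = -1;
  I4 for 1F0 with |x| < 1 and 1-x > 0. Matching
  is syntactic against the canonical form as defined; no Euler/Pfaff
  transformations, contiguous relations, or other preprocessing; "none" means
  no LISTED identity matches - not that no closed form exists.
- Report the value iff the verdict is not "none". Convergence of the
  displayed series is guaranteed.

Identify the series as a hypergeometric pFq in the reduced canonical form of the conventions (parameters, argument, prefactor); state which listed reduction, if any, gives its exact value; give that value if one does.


This is 1/9 * 2F1(-1/2, -1/2; 4; 1) in reduced canonical form. Verdict: Gauss's theorem I1 (half-integer case) fires (x = 1; upper {-1/2, -1/2} half-integers, c = 4 in the evaluable pattern). Sum: (4096/11025) / pi.

Key step: x = 1 and the product of the first k integers (prefactor 1/9) is k!.
Ratio: r(k) = 1 * (k-1/2) (k-1/2) / [(k+4) (k+1)] - poly over poly, x = 1 from leading terms; C = 1/9 at k = 0.


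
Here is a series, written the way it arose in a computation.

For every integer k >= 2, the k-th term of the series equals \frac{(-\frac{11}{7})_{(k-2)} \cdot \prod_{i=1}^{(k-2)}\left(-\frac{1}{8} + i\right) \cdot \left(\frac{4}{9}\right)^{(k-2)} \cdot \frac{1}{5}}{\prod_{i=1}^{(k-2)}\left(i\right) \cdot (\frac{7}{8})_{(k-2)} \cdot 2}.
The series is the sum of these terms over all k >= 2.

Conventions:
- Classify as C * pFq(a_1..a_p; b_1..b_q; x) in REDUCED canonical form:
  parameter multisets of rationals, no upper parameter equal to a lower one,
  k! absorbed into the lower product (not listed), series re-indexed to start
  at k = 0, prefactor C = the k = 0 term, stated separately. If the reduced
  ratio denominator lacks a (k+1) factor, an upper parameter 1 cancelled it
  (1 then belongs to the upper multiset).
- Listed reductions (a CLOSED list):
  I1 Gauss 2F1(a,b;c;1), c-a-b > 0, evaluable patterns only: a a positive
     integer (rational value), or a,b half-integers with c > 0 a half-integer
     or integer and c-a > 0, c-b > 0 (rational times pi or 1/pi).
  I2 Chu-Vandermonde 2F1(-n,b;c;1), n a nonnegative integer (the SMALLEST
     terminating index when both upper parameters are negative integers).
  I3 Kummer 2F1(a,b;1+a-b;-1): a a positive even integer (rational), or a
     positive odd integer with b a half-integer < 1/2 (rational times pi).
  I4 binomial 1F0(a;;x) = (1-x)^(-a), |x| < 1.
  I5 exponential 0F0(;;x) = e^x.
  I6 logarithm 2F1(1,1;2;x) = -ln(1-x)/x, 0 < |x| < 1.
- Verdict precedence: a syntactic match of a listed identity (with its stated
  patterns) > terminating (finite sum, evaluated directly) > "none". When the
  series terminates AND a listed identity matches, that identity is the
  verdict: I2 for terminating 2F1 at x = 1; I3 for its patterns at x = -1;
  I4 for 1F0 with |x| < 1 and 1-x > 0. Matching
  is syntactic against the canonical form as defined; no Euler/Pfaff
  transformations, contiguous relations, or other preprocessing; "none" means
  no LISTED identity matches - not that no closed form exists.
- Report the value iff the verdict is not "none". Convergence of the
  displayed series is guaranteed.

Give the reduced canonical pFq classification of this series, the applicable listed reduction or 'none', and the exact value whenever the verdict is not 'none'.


With C = \frac{1}{10}: the canonical form is 1F0(-\frac{11}{7}; -; \frac{4}{9}). Verdict: binomial (I4) applies (the 1F0 binomial series: exponent 11/7, x = \frac{4}{9}). Exact value: \frac{1}{10} \cdot \left(\frac{5}{9}\right)^{\frac{11}{7}}.

Structural cue: with t_0 = \frac{1}{10}, the parameter 7/8 appears in both the upper and lower lists and cancels.
Step ratio: r(k) = \frac{4}{9} * (k-\frac{11}{7}) / [(k+1)] - poly over poly, x = \frac{4}{9} from leading terms; C = \frac{1}{10} at k = 0.
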